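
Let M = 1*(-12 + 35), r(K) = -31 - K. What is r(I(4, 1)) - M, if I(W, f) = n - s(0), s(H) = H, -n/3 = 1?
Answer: -51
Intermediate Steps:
n = -3 (n = -3*1 = -3)
I(W, f) = -3 (I(W, f) = -3 - 1*0 = -3 + 0 = -3)
M = 23 (M = 1*23 = 23)
r(I(4, 1)) - M = (-31 - 1*(-3)) - 1*23 = (-31 + 3) - 23 = -28 - 23 = -51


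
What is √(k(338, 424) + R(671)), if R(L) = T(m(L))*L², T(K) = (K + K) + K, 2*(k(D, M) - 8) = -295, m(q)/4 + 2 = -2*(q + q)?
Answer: 19*I*√160799646/2 ≈ 1.2047e+5*I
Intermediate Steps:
m(q) = -8 - 16*q (m(q) = -8 + 4*(-2*(q + q)) = -8 + 4*(-4*q) = -8 - 16*q)
k(D, M) = -279/2 (k(D, M) = 8 + (½)*(-295) = 8 - 295/2 = -279/2)
T(K) = 3*K (T(K) = 2*K + K = 3*K)
R(L) = L²*(-24 - 48*L) (R(L) = (3*(-8 - 16*L))*L² = (-24 - 48*L)*L² = L²*(-24 - 48*L))
√(k(338, 424) + R(671)) = √(-279/2 + 671²*(-24 - 48*671)) = √(-279/2 + 450241*(-24 - 32208)) = √(-279/2 + 450241*(-32232)) = √(-279/2 - 14512167912) = √(-29024336103/2) = 19*I*√160799646/2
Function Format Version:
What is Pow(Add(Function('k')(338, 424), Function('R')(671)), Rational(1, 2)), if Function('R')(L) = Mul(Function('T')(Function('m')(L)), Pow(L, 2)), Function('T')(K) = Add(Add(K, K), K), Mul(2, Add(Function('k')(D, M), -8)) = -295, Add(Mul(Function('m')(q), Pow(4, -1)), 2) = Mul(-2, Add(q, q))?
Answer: Mul(Rational(19, 2), I, Pow(160799646, Rational(1, 2))) ≈ Mul(1.2047e+5, I)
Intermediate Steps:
Function('m')(q) = Add(-8, Mul(-16, q)) (Function('m')(q) = Add(-8, Mul(4, Mul(-2, Add(q, q)))) = Add(-8, Mul(4, Mul(-2, Mul(2, q)))) = Add(-8, Mul(4, Mul(-4, q))) = Add(-8, Mul(-16, q)))
Function('k')(D, M) = Rational(-279, 2) (Function('k')(D, M) = Add(8, Mul(Rational(1, 2), -295)) = Add(8, Rational(-295, 2)) = Rational(-279, 2))
Function('T')(K) = Mul(3, K) (Function('T')(K) = Add(Mul(2, K), K) = Mul(3, K))
Function('R')(L) = Mul(Pow(L, 2), Add(-24, Mul(-48, L))) (Function('R')(L) = Mul(Mul(3, Add(-8, Mul(-16, L))), Pow(L, 2)) = Mul(Add(-24, Mul(-48, L)), Pow(L, 2)) = Mul(Pow(L, 2), Add(-24, Mul(-48, L))))
Pow(Add(Function('k')(338, 424), Function('R')(671)), Rational(1, 2)) = Pow(Add(Rational(-279, 2), Mul(Pow(671, 2), Add(-24, Mul(-48, 671)))), Rational(1, 2)) = Pow(Add(Rational(-279, 2), Mul(450241, Add(-24, -32208))), Rational(1, 2)) = Pow(Add(Rational(-279, 2), Mul(450241, -32232)), Rational(1, 2)) = Pow(Add(Rational(-279, 2), -14512167912), Rational(1, 2)) = Pow(Rational(-29024336103, 2), Rational(1, 2)) = Mul(Rational(19, 2), I, Pow(160799646, Rational(1, 2)))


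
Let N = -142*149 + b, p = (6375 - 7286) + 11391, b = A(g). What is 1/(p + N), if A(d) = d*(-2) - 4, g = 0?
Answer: -1/10682 ≈ -9.3615e-5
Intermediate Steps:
A(d) = -4 - 2*d (A(d) = -2*d - 4 = -4 - 2*d)
b = -4 (b = -4 - 2*0 = -4 + 0 = -4)
p = 10480 (p = -911 + 11391 = 10480)
N = -21162 (N = -142*149 - 4 = -21158 - 4 = -21162)
1/(p + N) = 1/(10480 - 21162) = 1/(-10682) = -1/10682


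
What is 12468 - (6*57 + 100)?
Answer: 12026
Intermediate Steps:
12468 - (6*57 + 100) = 12468 - (342 + 100) = 12468 - 1*442 = 12468 - 442 = 12026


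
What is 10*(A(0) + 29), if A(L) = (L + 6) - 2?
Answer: 330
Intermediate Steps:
A(L) = 4 + L (A(L) = (6 + L) - 2 = 4 + L)
10*(A(0) + 29) = 10*((4 + 0) + 29) = 10*(4 + 29) = 10*33 = 330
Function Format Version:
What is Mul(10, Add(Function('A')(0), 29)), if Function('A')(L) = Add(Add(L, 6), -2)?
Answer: 330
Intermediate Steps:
Function('A')(L) = Add(4, L) (Function('A')(L) = Add(Add(6, L), -2) = Add(4, L))
Mul(10, Add(Function('A')(0), 29)) = Mul(10, Add(Add(4, 0), 29)) = Mul(10, Add(4, 29)) = Mul(10, 33) = 330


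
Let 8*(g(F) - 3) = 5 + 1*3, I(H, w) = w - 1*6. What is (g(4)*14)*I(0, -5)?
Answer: -616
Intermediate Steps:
I(H, w) = -6 + w (I(H, w) = w - 6 = -6 + w)
g(F) = 4 (g(F) = 3 + (5 + 1*3)/8 = 3 + (5 + 3)/8 = 3 + (1/8)*8 = 3 + 1 = 4)
(g(4)*14)*I(0, -5) = (4*14)*(-6 - 5) = 56*(-11) = -616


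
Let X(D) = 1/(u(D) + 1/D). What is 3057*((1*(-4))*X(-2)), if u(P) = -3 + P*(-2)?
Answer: -24456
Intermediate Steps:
u(P) = -3 - 2*P
X(D) = 1/(-3 + 1/D - 2*D) (X(D) = 1/((-3 - 2*D) + 1/D) = 1/(-3 + 1/D - 2*D))
3057*((1*(-4))*X(-2)) = 3057*((1*(-4))*(-1*(-2)/(-1 - 2*(3 + 2*(-2))))) = 3057*(-(-4)*(-2)/(-1 - 2*(3 - 4))) = 3057*(-(-4)*(-2)/(-1 - 2*(-1))) = 3057*(-(-4)*(-2)/(-1 + 2)) = 3057*(-(-4)*(-2)/1) = 3057*(-(-4)*(-2)) = 3057*(-4*2) = 3057*(-8) = -24456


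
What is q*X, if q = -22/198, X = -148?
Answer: 148/9 ≈ 16.444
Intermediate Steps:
q = -⅑ (q = -22*1/198 = -⅑ ≈ -0.11111)
q*X = -⅑*(-148) = 148/9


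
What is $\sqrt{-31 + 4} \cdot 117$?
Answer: $351 i \sqrt{3} \approx 607.95 i$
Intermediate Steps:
$\sqrt{-31 + 4} \cdot 117 = \sqrt{-27} \cdot 117 = 3 i \sqrt{3} \cdot 117 = 351 i \sqrt{3}$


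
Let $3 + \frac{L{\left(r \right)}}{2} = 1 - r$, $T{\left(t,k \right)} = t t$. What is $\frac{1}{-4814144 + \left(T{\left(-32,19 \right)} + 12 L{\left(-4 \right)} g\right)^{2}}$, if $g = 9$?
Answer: $- \frac{1}{2694208} \approx -3.7117 \cdot 10^{-7}$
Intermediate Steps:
$T{\left(t,k \right)} = t^{2}$
$L{\left(r \right)} = -4 - 2 r$ ($L{\left(r \right)} = -6 + 2 \left(1 - r\right) = -6 - \left(-2 + 2 r\right) = -4 - 2 r$)
$\frac{1}{-4814144 + \left(T{\left(-32,19 \right)} + 12 L{\left(-4 \right)} g\right)^{2}} = \frac{1}{-4814144 + \left(\left(-32\right)^{2} + 12 \left(-4 - -8\right) 9\right)^{2}} = \frac{1}{-4814144 + \left(1024 + 12 \left(-4 + 8\right) 9\right)^{2}} = \frac{1}{-4814144 + \left(1024 + 12 \cdot 4 \cdot 9\right)^{2}} = \frac{1}{-4814144 + \left(1024 + 48 \cdot 9\right)^{2}} = \frac{1}{-4814144 + \left(1024 + 432\right)^{2}} = \frac{1}{-4814144 + 1456^{2}} = \frac{1}{-4814144 + 2119936} = \frac{1}{-2694208} = - \frac{1}{2694208}$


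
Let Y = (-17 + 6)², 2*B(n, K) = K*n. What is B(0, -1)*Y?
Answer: 0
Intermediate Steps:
B(n, K) = K*n/2 (B(n, K) = (K*n)/2 = K*n/2)
Y = 121 (Y = (-11)² = 121)
B(0, -1)*Y = ((½)*(-1)*0)*121 = 0*121 = 0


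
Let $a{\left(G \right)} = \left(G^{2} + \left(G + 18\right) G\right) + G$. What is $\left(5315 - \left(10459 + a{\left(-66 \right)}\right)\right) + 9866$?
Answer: $-2736$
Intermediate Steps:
$a{\left(G \right)} = G + G^{2} + G \left(18 + G\right)$ ($a{\left(G \right)} = \left(G^{2} + \left(18 + G\right) G\right) + G = \left(G^{2} + G \left(18 + G\right)\right) + G = G + G^{2} + G \left(18 + G\right)$)
$\left(5315 - \left(10459 + a{\left(-66 \right)}\right)\right) + 9866 = \left(5315 - \left(10459 - 66 \left(19 + 2 \left(-66\right)\right)\right)\right) + 9866 = \left(5315 - \left(10459 - 66 \left(19 - 132\right)\right)\right) + 9866 = \left(5315 - \left(10459 - -7458\right)\right) + 9866 = \left(5315 - 17917\right) + 9866 = -12602 + 9866 = -2736$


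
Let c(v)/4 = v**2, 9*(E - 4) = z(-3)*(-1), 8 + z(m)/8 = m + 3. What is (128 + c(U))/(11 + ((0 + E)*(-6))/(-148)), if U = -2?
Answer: 15984/1271 ≈ 12.576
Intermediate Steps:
z(m) = -40 + 8*m (z(m) = -64 + 8*(m + 3) = -64 + 8*(3 + m) = -64 + (24 + 8*m) = -40 + 8*m)
E = 100/9 (E = 4 + ((-40 + 8*(-3))*(-1))/9 = 4 + ((-40 - 24)*(-1))/9 = 4 + (-64*(-1))/9 = 4 + (1/9)*64 = 4 + 64/9 = 100/9 ≈ 11.111)
c(v) = 4*v**2
(128 + c(U))/(11 + ((0 + E)*(-6))/(-148)) = (128 + 4*(-2)**2)/(11 + ((0 + 100/9)*(-6))/(-148)) = (128 + 4*4)/(11 + ((100/9)*(-6))*(-1/148)) = (128 + 16)/(11 - 200/3*(-1/148)) = 144/(11 + 50/111) = 144/(1271/111) = 144*(111/1271) = 15984/1271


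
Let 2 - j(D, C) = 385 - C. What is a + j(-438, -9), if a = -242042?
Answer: -242434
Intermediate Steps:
j(D, C) = -383 + C (j(D, C) = 2 - (385 - C) = 2 + (-385 + C) = -383 + C)
a + j(-438, -9) = -242042 + (-383 - 9) = -242042 - 392 = -242434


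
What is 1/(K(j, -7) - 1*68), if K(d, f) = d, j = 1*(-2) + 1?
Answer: -1/69 ≈ -0.014493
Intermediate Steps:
j = -1 (j = -2 + 1 = -1)
1/(K(j, -7) - 1*68) = 1/(-1 - 1*68) = 1/(-1 - 68) = 1/(-69) = -1/69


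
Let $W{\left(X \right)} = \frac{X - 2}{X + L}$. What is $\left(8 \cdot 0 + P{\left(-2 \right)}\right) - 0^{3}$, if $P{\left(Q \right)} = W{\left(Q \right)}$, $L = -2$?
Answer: $1$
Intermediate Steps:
$W{\left(X \right)} = 1$ ($W{\left(X \right)} = \frac{X - 2}{X - 2} = \frac{-2 + X}{-2 + X} = 1$)
$P{\left(Q \right)} = 1$
$\left(8 \cdot 0 + P{\left(-2 \right)}\right) - 0^{3} = \left(8 \cdot 0 + 1\right) - 0^{3} = \left(0 + 1\right) - 0 = 1 + 0 = 1$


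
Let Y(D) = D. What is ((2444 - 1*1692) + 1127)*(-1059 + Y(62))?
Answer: -1873363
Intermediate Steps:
((2444 - 1*1692) + 1127)*(-1059 + Y(62)) = ((2444 - 1*1692) + 1127)*(-1059 + 62) = ((2444 - 1692) + 1127)*(-997) = (752 + 1127)*(-997) = 1879*(-997) = -1873363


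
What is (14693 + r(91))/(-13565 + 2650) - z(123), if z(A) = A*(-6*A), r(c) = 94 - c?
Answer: 990783514/10915 ≈ 90773.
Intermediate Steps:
z(A) = -6*A**2
(14693 + r(91))/(-13565 + 2650) - z(123) = (14693 + (94 - 1*91))/(-13565 + 2650) - (-6)*123**2 = (14693 + (94 - 91))/(-10915) - (-6)*15129 = (14693 + 3)*(-1/10915) - 1*(-90774) = 14696*(-1/10915) + 90774 = -14696/10915 + 90774 = 990783514/10915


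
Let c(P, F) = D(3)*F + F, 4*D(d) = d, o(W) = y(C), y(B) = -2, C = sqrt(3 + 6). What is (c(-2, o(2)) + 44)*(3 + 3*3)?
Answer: 486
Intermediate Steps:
C = 3 (C = sqrt(9) = 3)
o(W) = -2
D(d) = d/4
c(P, F) = 7*F/4 (c(P, F) = ((1/4)*3)*F + F = 3*F/4 + F = 7*F/4)
(c(-2, o(2)) + 44)*(3 + 3*3) = ((7/4)*(-2) + 44)*(3 + 3*3) = (-7/2 + 44)*(3 + 9) = (81/2)*12 = 486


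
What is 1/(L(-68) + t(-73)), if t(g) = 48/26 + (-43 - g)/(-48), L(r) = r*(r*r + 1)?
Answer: -104/32707873 ≈ -3.1797e-6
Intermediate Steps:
L(r) = r*(1 + r**2) (L(r) = r*(r**2 + 1) = r*(1 + r**2))
t(g) = 1711/624 + g/48 (t(g) = 48*(1/26) + (-43 - g)*(-1/48) = 24/13 + (43/48 + g/48) = 1711/624 + g/48)
1/(L(-68) + t(-73)) = 1/((-68 + (-68)**3) + (1711/624 + (1/48)*(-73))) = 1/((-68 - 314432) + (1711/624 - 73/48)) = 1/(-314500 + 127/104) = 1/(-32707873/104) = -104/32707873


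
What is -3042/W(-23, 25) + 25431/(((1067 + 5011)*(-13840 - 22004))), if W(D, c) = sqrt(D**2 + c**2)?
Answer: -8477/72619944 - 1521*sqrt(1154)/577 ≈ -89.548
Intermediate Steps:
-3042/W(-23, 25) + 25431/(((1067 + 5011)*(-13840 - 22004))) = -3042/sqrt((-23)**2 + 25**2) + 25431/(((1067 + 5011)*(-13840 - 22004))) = -3042/sqrt(529 + 625) + 25431/((6078*(-35844))) = -3042*sqrt(1154)/1154 + 25431/(-217859832) = -1521*sqrt(1154)/577 + 25431*(-1/217859832) = -1521*sqrt(1154)/577 - 8477/72619944 = -8477/72619944 - 1521*sqrt(1154)/577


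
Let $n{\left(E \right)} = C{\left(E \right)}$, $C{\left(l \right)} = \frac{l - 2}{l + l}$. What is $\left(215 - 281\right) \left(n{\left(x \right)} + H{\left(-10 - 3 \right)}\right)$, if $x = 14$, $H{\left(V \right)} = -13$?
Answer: $\frac{5808}{7} \approx 829.71$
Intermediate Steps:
$C{\left(l \right)} = \frac{-2 + l}{2 l}$
$n{\left(E \right)} = \frac{-2 + E}{2 E}$
$\left(215 - 281\right) \left(n{\left(x \right)} + H{\left(-10 - 3 \right)}\right) = \left(215 - 281\right) \left(\frac{-2 + 14}{2 \cdot 14} - 13\right) = - 66 \left(\frac{1}{2} \cdot \frac{1}{14} \cdot 12 - 13\right) = - 66 \left(\frac{3}{7} - 13\right) = \left(-66\right) \left(- \frac{88}{7}\right) = \frac{5808}{7}$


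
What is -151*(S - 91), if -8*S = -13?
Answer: 107965/8 ≈ 13496.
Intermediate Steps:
S = 13/8 (S = -1/8*(-13) = 13/8 ≈ 1.6250)
-151*(S - 91) = -151*(13/8 - 91) = -151*(-715/8) = 107965/8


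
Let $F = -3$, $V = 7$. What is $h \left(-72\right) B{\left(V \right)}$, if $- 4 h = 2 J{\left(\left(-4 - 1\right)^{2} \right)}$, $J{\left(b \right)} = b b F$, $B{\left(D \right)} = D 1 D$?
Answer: $-3307500$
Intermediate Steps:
$B{\left(D \right)} = D^{2}$ ($B{\left(D \right)} = D D = D^{2}$)
$J{\left(b \right)} = - 3 b^{2}$ ($J{\left(b \right)} = b b \left(-3\right) = b^{2} \left(-3\right) = - 3 b^{2}$)
$h = \frac{1875}{2}$ ($h = - \frac{2 \left(- 3 \left(\left(-4 - 1\right)^{2}\right)^{2}\right)}{4} = - \frac{2 \left(- 3 \left(\left(-5\right)^{2}\right)^{2}\right)}{4} = - \frac{2 \left(- 3 \cdot 25^{2}\right)}{4} = - \frac{2 \left(\left(-3\right) 625\right)}{4} = - \frac{2 \left(-1875\right)}{4} = \left(- \frac{1}{4}\right) \left(-3750\right) = \frac{1875}{2} \approx 937.5$)
$h \left(-72\right) B{\left(V \right)} = \frac{1875}{2} \left(-72\right) 7^{2} = \left(-67500\right) 49 = -3307500$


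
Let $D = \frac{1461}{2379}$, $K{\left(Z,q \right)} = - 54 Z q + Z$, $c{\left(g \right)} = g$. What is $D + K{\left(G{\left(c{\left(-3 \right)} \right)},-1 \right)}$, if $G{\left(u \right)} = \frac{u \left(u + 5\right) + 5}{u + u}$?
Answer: $\frac{46537}{4758} \approx 9.7808$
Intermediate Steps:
$G{\left(u \right)} = \frac{5 + u \left(5 + u\right)}{2 u}$ ($G{\left(u \right)} = \frac{u \left(5 + u\right) + 5}{2 u} = \left(5 + u \left(5 + u\right)\right) \frac{1}{2 u} = \frac{5 + u \left(5 + u\right)}{2 u}$)
$K{\left(Z,q \right)} = Z - 54 Z q$ ($K{\left(Z,q \right)} = - 54 Z q + Z = Z - 54 Z q$)
$D = \frac{487}{793}$ ($D = 1461 \cdot \frac{1}{2379} = \frac{487}{793} \approx 0.61412$)
$D + K{\left(G{\left(c{\left(-3 \right)} \right)},-1 \right)} = \frac{487}{793} + \frac{5 - 3 \left(5 - 3\right)}{2 \left(-3\right)} \left(1 - -54\right) = \frac{487}{793} + \frac{1}{2} \left(- \frac{1}{3}\right) \left(5 - 6\right) \left(1 + 54\right) = \frac{487}{793} + \frac{1}{2} \left(- \frac{1}{3}\right) \left(5 - 6\right) 55 = \frac{487}{793} + \frac{1}{2} \left(- \frac{1}{3}\right) \left(-1\right) 55 = \frac{487}{793} + \frac{1}{6} \cdot 55 = \frac{487}{793} + \frac{55}{6} = \frac{46537}{4758}$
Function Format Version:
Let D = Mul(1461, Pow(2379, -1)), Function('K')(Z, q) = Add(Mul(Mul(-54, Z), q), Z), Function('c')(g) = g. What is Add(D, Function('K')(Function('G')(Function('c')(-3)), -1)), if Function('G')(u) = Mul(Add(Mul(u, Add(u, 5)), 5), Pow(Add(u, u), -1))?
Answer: Rational(46537, 4758) ≈ 9.7808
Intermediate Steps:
Function('G')(u) = Mul(Rational(1, 2), Pow(u, -1), Add(5, Mul(u, Add(5, u)))) (Function('G')(u) = Mul(Add(Mul(u, Add(5, u)), 5), Pow(Mul(2, u), -1)) = Mul(Add(5, Mul(u, Add(5, u))), Mul(Rational(1, 2), Pow(u, -1))) = Mul(Rational(1, 2), Pow(u, -1), Add(5, Mul(u, Add(5, u)))))
Function('K')(Z, q) = Add(Z, Mul(-54, Z, q)) (Function('K')(Z, q) = Add(Mul(-54, Z, q), Z) = Add(Z, Mul(-54, Z, q)))
D = Rational(487, 793) (D = Mul(1461, Rational(1, 2379)) = Rational(487, 793) ≈ 0.61412)
Add(D, Function('K')(Function('G')(Function('c')(-3)), -1)) = Add(Rational(487, 793), Mul(Mul(Rational(1, 2), Pow(-3, -1), Add(5, Mul(-3, Add(5, -3)))), Add(1, Mul(-54, -1)))) = Add(Rational(487, 793), Mul(Mul(Rational(1, 2), Rational(-1, 3), Add(5, Mul(-3, 2))), Add(1, 54))) = Add(Rational(487, 793), Mul(Mul(Rational(1, 2), Rational(-1, 3), Add(5, -6)), 55)) = Add(Rational(487, 793), Mul(Mul(Rational(1, 2), Rational(-1, 3), -1), 55)) = Add(Rational(487, 793), Mul(Rational(1, 6), 55)) = Add(Rational(487, 793), Rational(55, 6)) = Rational(46537, 4758)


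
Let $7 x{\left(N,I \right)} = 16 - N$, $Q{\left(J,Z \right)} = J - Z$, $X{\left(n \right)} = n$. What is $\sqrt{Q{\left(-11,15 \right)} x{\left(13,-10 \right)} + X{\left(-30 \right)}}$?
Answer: $\frac{12 i \sqrt{14}}{7} \approx 6.4143 i$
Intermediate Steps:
$x{\left(N,I \right)} = \frac{16}{7} - \frac{N}{7}$ ($x{\left(N,I \right)} = \frac{16 - N}{7} = \frac{16}{7} - \frac{N}{7}$)
$\sqrt{Q{\left(-11,15 \right)} x{\left(13,-10 \right)} + X{\left(-30 \right)}} = \sqrt{\left(-11 - 15\right) \left(\frac{16}{7} - \frac{13}{7}\right) - 30} = \sqrt{\left(-26\right) \frac{3}{7} - 30} = \sqrt{- \frac{78}{7} - 30} = \sqrt{- \frac{288}{7}} = \frac{12 i \sqrt{14}}{7}$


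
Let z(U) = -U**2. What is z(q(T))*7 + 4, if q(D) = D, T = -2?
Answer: -24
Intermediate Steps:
z(q(T))*7 + 4 = -1*(-2)**2*7 + 4 = -1*4*7 + 4 = -4*7 + 4 = -28 + 4 = -24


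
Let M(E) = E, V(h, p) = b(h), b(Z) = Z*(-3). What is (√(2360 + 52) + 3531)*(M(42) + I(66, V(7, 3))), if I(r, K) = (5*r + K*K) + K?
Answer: 2796552 + 4752*√67 ≈ 2.8354e+6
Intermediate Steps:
b(Z) = -3*Z
V(h, p) = -3*h
I(r, K) = K + K² + 5*r (I(r, K) = (5*r + K²) + K = (K² + 5*r) + K = K + K² + 5*r)
(√(2360 + 52) + 3531)*(M(42) + I(66, V(7, 3))) = (√(2360 + 52) + 3531)*(42 + (-3*7 + (-3*7)² + 5*66)) = (√2412 + 3531)*(42 + (-21 + (-21)² + 330)) = (6*√67 + 3531)*(42 + (-21 + 441 + 330)) = (3531 + 6*√67)*(42 + 750) = (3531 + 6*√67)*792 = 2796552 + 4752*√67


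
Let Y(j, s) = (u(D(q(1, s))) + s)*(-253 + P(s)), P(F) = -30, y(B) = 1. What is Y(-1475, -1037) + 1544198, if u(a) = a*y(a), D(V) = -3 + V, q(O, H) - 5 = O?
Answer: 1836820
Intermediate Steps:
q(O, H) = 5 + O
u(a) = a (u(a) = a*1 = a)
Y(j, s) = -849 - 283*s (Y(j, s) = ((-3 + (5 + 1)) + s)*(-253 - 30) = ((-3 + 6) + s)*(-283) = (3 + s)*(-283) = -849 - 283*s)
Y(-1475, -1037) + 1544198 = (-849 - 283*(-1037)) + 1544198 = (-849 + 293471) + 1544198 = 292622 + 1544198 = 1836820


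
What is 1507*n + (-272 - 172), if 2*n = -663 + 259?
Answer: -304858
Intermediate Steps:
n = -202 (n = (-663 + 259)/2 = (½)*(-404) = -202)
1507*n + (-272 - 172) = 1507*(-202) + (-272 - 172) = -304414 - 444 = -304858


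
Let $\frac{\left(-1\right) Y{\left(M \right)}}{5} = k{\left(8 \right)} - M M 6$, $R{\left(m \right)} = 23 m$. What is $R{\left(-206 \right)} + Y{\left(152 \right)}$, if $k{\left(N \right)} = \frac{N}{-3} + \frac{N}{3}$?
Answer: $688382$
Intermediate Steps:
$k{\left(N \right)} = 0$ ($k{\left(N \right)} = N \left(- \frac{1}{3}\right) + N \frac{1}{3} = - \frac{N}{3} + \frac{N}{3} = 0$)
$Y{\left(M \right)} = 30 M^{2}$ ($Y{\left(M \right)} = - 5 \left(0 - M M 6\right) = - 5 \left(0 - M^{2} \cdot 6\right) = - 5 \left(0 - 6 M^{2}\right) = - 5 \left(- 6 M^{2}\right) = 30 M^{2}$)
$R{\left(-206 \right)} + Y{\left(152 \right)} = 23 \left(-206\right) + 30 \cdot 152^{2} = -4738 + 30 \cdot 23104 = -4738 + 693120 = 688382$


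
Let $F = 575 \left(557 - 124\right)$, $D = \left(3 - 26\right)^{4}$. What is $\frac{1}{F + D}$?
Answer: $\frac{1}{528816} \approx 1.891 \cdot 10^{-6}$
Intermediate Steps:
$D = 279841$ ($D = \left(-23\right)^{4} = 279841$)
$F = 248975$ ($F = 575 \cdot 433 = 248975$)
$\frac{1}{F + D} = \frac{1}{248975 + 279841} = \frac{1}{528816}$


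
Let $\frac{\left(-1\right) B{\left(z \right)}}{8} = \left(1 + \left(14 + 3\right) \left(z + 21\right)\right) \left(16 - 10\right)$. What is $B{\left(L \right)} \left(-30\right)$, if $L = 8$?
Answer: $711360$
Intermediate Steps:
$B{\left(z \right)} = -17184 - 816 z$ ($B{\left(z \right)} = - 8 \left(1 + \left(14 + 3\right) \left(z + 21\right)\right) \left(16 - 10\right) = - 8 \left(1 + 17 \left(21 + z\right)\right) 6 = - 8 \left(1 + \left(357 + 17 z\right)\right) 6 = - 8 \left(358 + 17 z\right) 6 = - 8 \left(2148 + 102 z\right) = -17184 - 816 z$)
$B{\left(L \right)} \left(-30\right) = \left(-17184 - 6528\right) \left(-30\right) = \left(-23712\right) \left(-30\right) = 711360$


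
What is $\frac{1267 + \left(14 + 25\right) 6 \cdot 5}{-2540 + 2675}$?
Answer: $\frac{2437}{135} \approx 18.052$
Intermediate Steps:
$\frac{1267 + \left(14 + 25\right) 6 \cdot 5}{-2540 + 2675} = \frac{1267 + 39 \cdot 30}{135} = \left(1267 + 1170\right) \frac{1}{135} = 2437 \cdot \frac{1}{135} = \frac{2437}{135}$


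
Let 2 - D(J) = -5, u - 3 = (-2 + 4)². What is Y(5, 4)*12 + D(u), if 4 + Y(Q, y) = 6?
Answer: 31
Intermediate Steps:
Y(Q, y) = 2 (Y(Q, y) = -4 + 6 = 2)
u = 7 (u = 3 + (-2 + 4)² = 3 + 2² = 3 + 4 = 7)
D(J) = 7 (D(J) = 2 - 1*(-5) = 2 + 5 = 7)
Y(5, 4)*12 + D(u) = 2*12 + 7 = 24 + 7 = 31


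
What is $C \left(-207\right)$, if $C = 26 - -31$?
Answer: $-11799$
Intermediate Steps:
$C = 57$ ($C = 26 + 31 = 57$)
$C \left(-207\right) = 57 \left(-207\right) = -11799$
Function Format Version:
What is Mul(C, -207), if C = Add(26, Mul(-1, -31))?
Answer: -11799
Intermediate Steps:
C = 57 (C = Add(26, 31) = 57)
Mul(C, -207) = Mul(57, -207) = -11799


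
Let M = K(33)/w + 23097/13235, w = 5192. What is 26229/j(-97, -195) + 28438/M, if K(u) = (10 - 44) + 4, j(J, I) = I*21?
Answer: 63484962552379/3884483655 ≈ 16343.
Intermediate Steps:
j(J, I) = 21*I
K(u) = -30 (K(u) = -34 + 4 = -30)
M = 59761287/34358060 (M = -30/5192 + 23097/13235 = -30*1/5192 + 23097*(1/13235) = -15/2596 + 23097/13235 = 59761287/34358060 ≈ 1.7394)
26229/j(-97, -195) + 28438/M = 26229/((21*(-195))) + 28438/(59761287/34358060) = 26229/(-4095) + 28438*(34358060/59761287) = 26229*(-1/4095) + 977074510280/59761287 = -1249/195 + 977074510280/59761287 = 63484962552379/3884483655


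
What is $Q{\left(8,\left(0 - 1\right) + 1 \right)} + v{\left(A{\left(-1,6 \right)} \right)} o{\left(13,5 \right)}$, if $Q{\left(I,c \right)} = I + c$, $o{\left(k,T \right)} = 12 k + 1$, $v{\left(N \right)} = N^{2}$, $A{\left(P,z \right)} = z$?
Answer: $5660$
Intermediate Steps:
$o{\left(k,T \right)} = 1 + 12 k$
$Q{\left(8,\left(0 - 1\right) + 1 \right)} + v{\left(A{\left(-1,6 \right)} \right)} o{\left(13,5 \right)} = \left(8 + \left(\left(0 - 1\right) + 1\right)\right) + 6^{2} \left(1 + 12 \cdot 13\right) = \left(8 + \left(-1 + 1\right)\right) + 36 \left(1 + 156\right) = \left(8 + 0\right) + 36 \cdot 157 = 8 + 5652 = 5660$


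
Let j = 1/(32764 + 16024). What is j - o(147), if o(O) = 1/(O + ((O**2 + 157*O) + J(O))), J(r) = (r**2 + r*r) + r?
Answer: 9853/1075775400 ≈ 9.1590e-6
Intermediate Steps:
J(r) = r + 2*r**2 (J(r) = (r**2 + r**2) + r = 2*r**2 + r = r + 2*r**2)
j = 1/48788 ≈ 2.0497e-5
o(O) = 1/(O**2 + 158*O + O*(1 + 2*O)) (o(O) = 1/(O + ((O**2 + 157*O) + O*(1 + 2*O))) = 1/(O + (O**2 + 157*O + O*(1 + 2*O))) = 1/(O**2 + 158*O + O*(1 + 2*O)))
j - o(147) = 1/48788 - 1/(3*147*(53 + 147)) = 1/48788 - 1/(3*147*200) = 1/48788 - 1*1/88200 = 1/48788 - 1/88200 = 9853/1075775400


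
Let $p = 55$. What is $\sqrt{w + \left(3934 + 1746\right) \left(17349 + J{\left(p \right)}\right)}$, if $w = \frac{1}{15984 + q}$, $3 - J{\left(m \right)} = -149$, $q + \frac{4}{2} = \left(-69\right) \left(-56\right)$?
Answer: $\frac{\sqrt{39152290516326726}}{19846} \approx 9970.2$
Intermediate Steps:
$q = 3862$ ($q = -2 - -3864 = -2 + 3864 = 3862$)
$J{\left(m \right)} = 152$ ($J{\left(m \right)} = 3 - -149 = 3 + 149 = 152$)
$w = \frac{1}{19846}$ ($w = \frac{1}{15984 + 3862} = \frac{1}{19846} \approx 5.0388 \cdot 10^{-5}$)
$\sqrt{w + \left(3934 + 1746\right) \left(17349 + J{\left(p \right)}\right)} = \sqrt{\frac{1}{19846} + \left(3934 + 1746\right) \left(17349 + 152\right)} = \sqrt{\frac{1}{19846} + 5680 \cdot 17501} = \sqrt{\frac{1}{19846} + 99405680} = \sqrt{\frac{1972805125281}{19846}} = \frac{\sqrt{39152290516326726}}{19846}$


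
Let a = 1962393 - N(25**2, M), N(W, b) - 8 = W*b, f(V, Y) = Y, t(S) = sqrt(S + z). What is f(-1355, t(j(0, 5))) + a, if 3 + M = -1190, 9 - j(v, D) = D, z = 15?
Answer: 2708010 + sqrt(19) ≈ 2.7080e+6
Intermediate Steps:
j(v, D) = 9 - D
M = -1193 (M = -3 - 1190 = -1193)
t(S) = sqrt(15 + S) (t(S) = sqrt(S + 15) = sqrt(15 + S))
N(W, b) = 8 + W*b
a = 2708010 (a = 1962393 - (8 + 25**2*(-1193)) = 1962393 - (8 + 625*(-1193)) = 1962393 - (8 - 745625) = 1962393 - 1*(-745617) = 1962393 + 745617 = 2708010)
f(-1355, t(j(0, 5))) + a = sqrt(15 + (9 - 1*5)) + 2708010 = sqrt(15 + (9 - 5)) + 2708010 = sqrt(15 + 4) + 2708010 = sqrt(19) + 2708010 = 2708010 + sqrt(19)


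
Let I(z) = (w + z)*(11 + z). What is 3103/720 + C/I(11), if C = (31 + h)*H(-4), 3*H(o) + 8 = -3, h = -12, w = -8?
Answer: 781/240 ≈ 3.2542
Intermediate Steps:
H(o) = -11/3 (H(o) = -8/3 + (1/3)*(-3) = -8/3 - 1 = -11/3)
C = -209/3 (C = (31 - 12)*(-11/3) = 19*(-11/3) = -209/3 ≈ -69.667)
I(z) = (-8 + z)*(11 + z)
3103/720 + C/I(11) = 3103/720 - 209/(3*(-88 + 11**2 + 3*11)) = 3103*(1/720) - 209/(3*(-88 + 121 + 33)) = 3103/720 - 209/3/66 = 3103/720 - 209/3*1/66 = 3103/720 - 19/18 = 781/240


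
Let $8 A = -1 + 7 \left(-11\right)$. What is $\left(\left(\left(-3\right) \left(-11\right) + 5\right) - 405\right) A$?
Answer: $\frac{14313}{4} \approx 3578.3$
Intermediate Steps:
$A = - \frac{39}{4}$ ($A = \frac{-1 + 7 \left(-11\right)}{8} = \frac{-1 - 77}{8} = \frac{1}{8} \left(-78\right) = - \frac{39}{4} \approx -9.75$)
$\left(\left(\left(-3\right) \left(-11\right) + 5\right) - 405\right) A = \left(\left(\left(-3\right) \left(-11\right) + 5\right) - 405\right) \left(- \frac{39}{4}\right) = \left(\left(33 + 5\right) - 405\right) \left(- \frac{39}{4}\right) = \left(38 - 405\right) \left(- \frac{39}{4}\right) = \left(-367\right) \left(- \frac{39}{4}\right) = \frac{14313}{4}$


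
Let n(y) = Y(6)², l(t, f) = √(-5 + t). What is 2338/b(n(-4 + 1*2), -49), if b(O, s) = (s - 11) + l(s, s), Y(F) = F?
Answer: -3340/87 - 167*I*√6/87 ≈ -38.391 - 4.7019*I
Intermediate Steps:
n(y) = 36 (n(y) = 6² = 36)
b(O, s) = -11 + s + √(-5 + s) (b(O, s) = (s - 11) + √(-5 + s) = (-11 + s) + √(-5 + s) = -11 + s + √(-5 + s))
2338/b(n(-4 + 1*2), -49) = 2338/(-11 - 49 + √(-5 - 49)) = 2338/(-11 - 49 + √(-54)) = 2338/(-11 - 49 + 3*I*√6) = 2338/(-60 + 3*I*√6)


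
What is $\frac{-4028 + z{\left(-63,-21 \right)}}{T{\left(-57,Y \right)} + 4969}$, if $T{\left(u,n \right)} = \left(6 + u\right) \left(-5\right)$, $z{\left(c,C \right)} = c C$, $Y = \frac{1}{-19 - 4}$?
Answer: $- \frac{2705}{5224} \approx -0.5178$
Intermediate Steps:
$Y = - \frac{1}{23}$ ($Y = \frac{1}{-23} = - \frac{1}{23} \approx -0.043478$)
$z{\left(c,C \right)} = C c$
$T{\left(u,n \right)} = -30 - 5 u$
$\frac{-4028 + z{\left(-63,-21 \right)}}{T{\left(-57,Y \right)} + 4969} = \frac{-4028 - -1323}{\left(-30 - -285\right) + 4969} = \frac{-4028 + 1323}{\left(-30 + 285\right) + 4969} = - \frac{2705}{255 + 4969} = - \frac{2705}{5224}$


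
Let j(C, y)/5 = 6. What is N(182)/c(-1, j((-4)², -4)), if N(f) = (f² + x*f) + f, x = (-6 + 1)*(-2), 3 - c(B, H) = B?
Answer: 17563/2 ≈ 8781.5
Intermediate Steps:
j(C, y) = 30 (j(C, y) = 5*6 = 30)
c(B, H) = 3 - B
x = 10 (x = -5*(-2) = 10)
N(f) = f² + 11*f (N(f) = (f² + 10*f) + f = f² + 11*f)
N(182)/c(-1, j((-4)², -4)) = (182*(11 + 182))/(3 - 1*(-1)) = (182*193)/(3 + 1) = 35126/4 = 35126*(¼) = 17563/2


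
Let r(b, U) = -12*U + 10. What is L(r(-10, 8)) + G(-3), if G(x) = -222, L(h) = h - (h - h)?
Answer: -308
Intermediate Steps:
r(b, U) = 10 - 12*U
L(h) = h (L(h) = h - 1*0 = h + 0 = h)
L(r(-10, 8)) + G(-3) = (10 - 12*8) - 222 = (10 - 96) - 222 = -86 - 222 = -308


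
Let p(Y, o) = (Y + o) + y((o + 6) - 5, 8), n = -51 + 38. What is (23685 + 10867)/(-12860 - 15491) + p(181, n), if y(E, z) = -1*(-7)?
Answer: 4926873/28351 ≈ 173.78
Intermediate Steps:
n = -13
y(E, z) = 7
p(Y, o) = 7 + Y + o (p(Y, o) = (Y + o) + 7 = 7 + Y + o)
(23685 + 10867)/(-12860 - 15491) + p(181, n) = (23685 + 10867)/(-12860 - 15491) + (7 + 181 - 13) = 34552/(-28351) + 175 = 34552*(-1/28351) + 175 = -34552/28351 + 175 = 4926873/28351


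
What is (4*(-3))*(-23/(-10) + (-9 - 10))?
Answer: 1002/5 ≈ 200.40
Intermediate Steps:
(4*(-3))*(-23/(-10) + (-9 - 10)) = -12*(-23*(-⅒) - 19) = -12*(23/10 - 19) = -12*(-167/10) = 1002/5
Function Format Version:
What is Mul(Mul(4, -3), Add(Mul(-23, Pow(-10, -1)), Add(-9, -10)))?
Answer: Rational(1002, 5) ≈ 200.40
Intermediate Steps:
Mul(Mul(4, -3), Add(Mul(-23, Pow(-10, -1)), Add(-9, -10))) = Mul(-12, Add(Mul(-23, Rational(-1, 10)), -19)) = Mul(-12, Add(Rational(23, 10), -19)) = Mul(-12, Rational(-167, 10)) = Rational(1002, 5)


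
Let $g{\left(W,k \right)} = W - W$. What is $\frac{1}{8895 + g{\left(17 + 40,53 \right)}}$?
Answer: $\frac{1}{8895} \approx 0.00011242$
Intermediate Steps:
$g{\left(W,k \right)} = 0$
$\frac{1}{8895 + g{\left(17 + 40,53 \right)}} = \frac{1}{8895 + 0} = \frac{1}{8895}$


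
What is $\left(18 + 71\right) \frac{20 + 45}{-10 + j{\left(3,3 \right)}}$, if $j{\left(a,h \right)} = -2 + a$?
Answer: $- \frac{5785}{9} \approx -642.78$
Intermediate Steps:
$\left(18 + 71\right) \frac{20 + 45}{-10 + j{\left(3,3 \right)}} = \left(18 + 71\right) \frac{20 + 45}{-10 + \left(-2 + 3\right)} = 89 \frac{65}{-10 + 1} = 89 \frac{65}{-9} = 89 \cdot 65 \left(- \frac{1}{9}\right) = 89 \left(- \frac{65}{9}\right) = - \frac{5785}{9}$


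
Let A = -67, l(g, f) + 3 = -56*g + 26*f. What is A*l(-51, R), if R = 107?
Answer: -377545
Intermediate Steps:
l(g, f) = -3 - 56*g + 26*f (l(g, f) = -3 + (-56*g + 26*f) = -3 - 56*g + 26*f)
A*l(-51, R) = -67*(-3 - 56*(-51) + 26*107) = -67*(-3 + 2856 + 2782) = -67*5635 = -377545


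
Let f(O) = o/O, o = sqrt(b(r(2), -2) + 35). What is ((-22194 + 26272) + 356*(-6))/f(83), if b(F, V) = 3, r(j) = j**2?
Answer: 80593*sqrt(38)/19 ≈ 26148.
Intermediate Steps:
o = sqrt(38) (o = sqrt(3 + 35) = sqrt(38) ≈ 6.1644)
f(O) = sqrt(38)/O
((-22194 + 26272) + 356*(-6))/f(83) = ((-22194 + 26272) + 356*(-6))/((sqrt(38)/83)) = (4078 - 2136)/((sqrt(38)*(1/83))) = 1942/((sqrt(38)/83)) = 1942*(83*sqrt(38)/38) = 80593*sqrt(38)/19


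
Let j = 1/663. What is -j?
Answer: -1/663 ≈ -0.0015083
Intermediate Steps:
j = 1/663 ≈ 0.0015083
-j = -1*1/663 = -1/663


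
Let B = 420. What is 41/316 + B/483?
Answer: 7263/7268 ≈ 0.99931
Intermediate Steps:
41/316 + B/483 = 41/316 + 420/483 = 41*(1/316) + 420*(1/483) = 41/316 + 20/23 = 7263/7268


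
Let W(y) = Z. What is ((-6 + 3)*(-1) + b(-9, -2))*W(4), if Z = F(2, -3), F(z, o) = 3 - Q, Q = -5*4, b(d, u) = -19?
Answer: -368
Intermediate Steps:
Q = -20
F(z, o) = 23 (F(z, o) = 3 - 1*(-20) = 3 + 20 = 23)
Z = 23
W(y) = 23
((-6 + 3)*(-1) + b(-9, -2))*W(4) = ((-6 + 3)*(-1) - 19)*23 = (-3*(-1) - 19)*23 = (3 - 19)*23 = -16*23 = -368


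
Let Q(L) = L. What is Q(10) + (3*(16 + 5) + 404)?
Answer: 477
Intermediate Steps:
Q(10) + (3*(16 + 5) + 404) = 10 + (3*(16 + 5) + 404) = 10 + (3*21 + 404) = 10 + (63 + 404) = 10 + 467 = 477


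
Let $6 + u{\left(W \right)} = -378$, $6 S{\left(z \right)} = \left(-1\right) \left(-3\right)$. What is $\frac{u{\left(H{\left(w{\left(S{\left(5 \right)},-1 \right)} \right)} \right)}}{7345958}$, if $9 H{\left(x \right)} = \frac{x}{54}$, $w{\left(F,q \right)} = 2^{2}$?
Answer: $- \frac{192}{3672979} \approx -5.2274 \cdot 10^{-5}$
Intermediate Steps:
$S{\left(z \right)} = \frac{1}{2}$ ($S{\left(z \right)} = \frac{\left(-1\right) \left(-3\right)}{6} = \frac{1}{6} \cdot 3 = \frac{1}{2}$)
$w{\left(F,q \right)} = 4$
$H{\left(x \right)} = \frac{x}{486}$ ($H{\left(x \right)} = \frac{x \frac{1}{54}}{9} = \frac{\frac{1}{54} x}{9} = \frac{x}{486}$)
$u{\left(W \right)} = -384$ ($u{\left(W \right)} = -6 - 378 = -384$)
$\frac{u{\left(H{\left(w{\left(S{\left(5 \right)},-1 \right)} \right)} \right)}}{7345958} = - \frac{384}{7345958} = \left(-384\right) \frac{1}{7345958} = - \frac{192}{3672979}$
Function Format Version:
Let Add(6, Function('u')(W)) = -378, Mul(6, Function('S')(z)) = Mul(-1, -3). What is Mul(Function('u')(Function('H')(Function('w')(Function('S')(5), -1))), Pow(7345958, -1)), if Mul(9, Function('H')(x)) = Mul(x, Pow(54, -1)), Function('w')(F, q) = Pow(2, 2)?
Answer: Rational(-192, 3672979) ≈ -5.2274e-5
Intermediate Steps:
Function('S')(z) = Rational(1, 2) (Function('S')(z) = Mul(Rational(1, 6), Mul(-1, -3)) = Mul(Rational(1, 6), 3) = Rational(1, 2))
Function('w')(F, q) = 4
Function('H')(x) = Mul(Rational(1, 486), x) (Function('H')(x) = Mul(Rational(1, 9), Mul(x, Pow(54, -1))) = Mul(Rational(1, 9), Mul(x, Rational(1, 54))) = Mul(Rational(1, 9), Mul(Rational(1, 54), x)) = Mul(Rational(1, 486), x))
Function('u')(W) = -384 (Function('u')(W) = Add(-6, -378) = -384)
Mul(Function('u')(Function('H')(Function('w')(Function('S')(5), -1))), Pow(7345958, -1)) = Mul(-384, Pow(7345958, -1)) = Mul(-384, Rational(1, 7345958)) = Rational(-192, 3672979)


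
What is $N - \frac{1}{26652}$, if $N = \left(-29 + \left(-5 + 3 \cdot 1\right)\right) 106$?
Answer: $- \frac{87578473}{26652} \approx -3286.0$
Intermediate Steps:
$N = -3286$ ($N = \left(-29 + \left(-5 + 3\right)\right) 106 = \left(-29 - 2\right) 106 = \left(-31\right) 106 = -3286$)
$N - \frac{1}{26652} = -3286 - \frac{1}{26652} = - \frac{87578473}{26652}$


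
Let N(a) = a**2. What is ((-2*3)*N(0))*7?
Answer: 0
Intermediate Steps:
((-2*3)*N(0))*7 = (-2*3*0**2)*7 = -6*0*7 = 0*7 = 0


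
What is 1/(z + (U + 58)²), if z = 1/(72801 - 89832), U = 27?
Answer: 17031/123048974 ≈ 0.00013841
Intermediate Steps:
z = -1/17031 (z = 1/(-17031) = -1/17031 ≈ -5.8716e-5)
1/(z + (U + 58)²) = 1/(-1/17031 + (27 + 58)²) = 1/(-1/17031 + 85²) = 1/(-1/17031 + 7225) = 1/(123048974/17031) = 17031/123048974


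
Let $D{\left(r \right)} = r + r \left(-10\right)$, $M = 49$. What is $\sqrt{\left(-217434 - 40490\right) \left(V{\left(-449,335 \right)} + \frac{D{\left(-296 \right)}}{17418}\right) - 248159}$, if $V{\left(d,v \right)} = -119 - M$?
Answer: $\frac{\sqrt{362746230650689}}{2903} \approx 6560.8$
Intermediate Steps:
$D{\left(r \right)} = - 9 r$ ($D{\left(r \right)} = r - 10 r = - 9 r$)
$V{\left(d,v \right)} = -168$ ($V{\left(d,v \right)} = -119 - 49 = -168$)
$\sqrt{\left(-217434 - 40490\right) \left(V{\left(-449,335 \right)} + \frac{D{\left(-296 \right)}}{17418}\right) - 248159} = \sqrt{\left(-217434 - 40490\right) \left(-168 + \frac{\left(-9\right) \left(-296\right)}{17418}\right) - 248159} = \sqrt{- 257924 \left(-168 + 2664 \cdot \frac{1}{17418}\right) - 248159} = \sqrt{- 257924 \left(-168 + \frac{444}{2903}\right) - 248159} = \sqrt{\left(-257924\right) \left(- \frac{487260}{2903}\right) - 248159} = \sqrt{\frac{125676048240}{2903} - 248159} = \sqrt{\frac{124955642663}{2903}} = \frac{\sqrt{362746230650689}}{2903}$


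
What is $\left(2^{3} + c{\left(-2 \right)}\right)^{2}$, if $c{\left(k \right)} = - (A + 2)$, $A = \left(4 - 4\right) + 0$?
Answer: $36$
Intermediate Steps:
$A = 0$ ($A = 0 + 0 = 0$)
$c{\left(k \right)} = -2$ ($c{\left(k \right)} = - (0 + 2) = \left(-1\right) 2 = -2$)
$\left(2^{3} + c{\left(-2 \right)}\right)^{2} = \left(2^{3} - 2\right)^{2} = \left(8 - 2\right)^{2} = 6^{2} = 36$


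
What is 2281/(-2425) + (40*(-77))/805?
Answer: -265863/55775 ≈ -4.7667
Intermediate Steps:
2281/(-2425) + (40*(-77))/805 = 2281*(-1/2425) - 3080*1/805 = -2281/2425 - 88/23 = -265863/55775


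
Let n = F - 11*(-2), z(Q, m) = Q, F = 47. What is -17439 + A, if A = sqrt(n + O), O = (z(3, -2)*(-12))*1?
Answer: -17439 + sqrt(33) ≈ -17433.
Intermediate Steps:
n = 69 (n = 47 - 11*(-2) = 47 + 22 = 69)
O = -36 (O = (3*(-12))*1 = -36*1 = -36)
A = sqrt(33) (A = sqrt(69 - 36) = sqrt(33) ≈ 5.7446)
-17439 + A = -17439 + sqrt(33)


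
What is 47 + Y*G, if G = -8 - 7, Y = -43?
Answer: 692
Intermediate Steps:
G = -15
47 + Y*G = 47 - 43*(-15) = 47 + 645 = 692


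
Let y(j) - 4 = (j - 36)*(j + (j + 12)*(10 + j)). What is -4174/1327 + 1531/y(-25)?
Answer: -45299321/13755682 ≈ -3.2931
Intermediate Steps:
y(j) = 4 + (-36 + j)*(j + (10 + j)*(12 + j)) (y(j) = 4 + (j - 36)*(j + (j + 12)*(10 + j)) = 4 + (-36 + j)*(j + (12 + j)*(10 + j)) = 4 + (-36 + j)*(j + (10 + j)*(12 + j)))
-4174/1327 + 1531/y(-25) = -4174/1327 + 1531/(-4316 + (-25)**3 - 708*(-25) - 13*(-25)**2) = -4174*1/1327 + 1531/(-4316 - 15625 + 17700 - 13*625) = -4174/1327 + 1531/(-4316 - 15625 + 17700 - 8125) = -4174/1327 + 1531/(-10366) = -4174/1327 + 1531*(-1/10366) = -4174/1327 - 1531/10366 = -45299321/13755682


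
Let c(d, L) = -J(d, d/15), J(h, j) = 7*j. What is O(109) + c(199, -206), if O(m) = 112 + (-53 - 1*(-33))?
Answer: -13/15 ≈ -0.86667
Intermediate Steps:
O(m) = 92 (O(m) = 112 + (-53 + 33) = 112 - 20 = 92)
c(d, L) = -7*d/15
O(109) + c(199, -206) = 92 - 7/15*199 = 92 - 1393/15 = -13/15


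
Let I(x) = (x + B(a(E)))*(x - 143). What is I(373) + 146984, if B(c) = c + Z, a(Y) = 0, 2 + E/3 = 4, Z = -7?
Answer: 231164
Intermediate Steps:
E = 6 (E = -6 + 3*4 = -6 + 12 = 6)
B(c) = -7 + c (B(c) = c - 7 = -7 + c)
I(x) = (-143 + x)*(-7 + x) (I(x) = (x + (-7 + 0))*(x - 143) = (x - 7)*(-143 + x) = (-7 + x)*(-143 + x) = (-143 + x)*(-7 + x))
I(373) + 146984 = (1001 + 373² - 150*373) + 146984 = (1001 + 139129 - 55950) + 146984 = 84180 + 146984 = 231164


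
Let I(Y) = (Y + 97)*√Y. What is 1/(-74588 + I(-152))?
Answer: I/(2*(-37294*I + 55*√38)) ≈ -1.3406e-5 + 1.2187e-7*I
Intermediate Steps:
I(Y) = √Y*(97 + Y) (I(Y) = (97 + Y)*√Y = √Y*(97 + Y))
1/(-74588 + I(-152)) = 1/(-74588 + √(-152)*(97 - 152)) = 1/(-74588 + (2*I*√38)*(-55)) = 1/(-74588 - 110*I*√38)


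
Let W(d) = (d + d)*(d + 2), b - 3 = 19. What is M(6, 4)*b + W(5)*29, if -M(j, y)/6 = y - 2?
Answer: 1766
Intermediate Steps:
M(j, y) = 12 - 6*y (M(j, y) = -6*(y - 2) = -6*(-2 + y) = 12 - 6*y)
b = 22 (b = 3 + 19 = 22)
W(d) = 2*d*(2 + d) (W(d) = (2*d)*(2 + d) = 2*d*(2 + d))
M(6, 4)*b + W(5)*29 = (12 - 6*4)*22 + (2*5*(2 + 5))*29 = (12 - 24)*22 + (2*5*7)*29 = -12*22 + 70*29 = -264 + 2030 = 1766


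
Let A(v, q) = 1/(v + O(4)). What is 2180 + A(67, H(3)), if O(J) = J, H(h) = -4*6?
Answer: 154781/71 ≈ 2180.0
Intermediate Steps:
H(h) = -24
A(v, q) = 1/(4 + v) (A(v, q) = 1/(v + 4) = 1/(4 + v))
2180 + A(67, H(3)) = 2180 + 1/(4 + 67) = 2180 + 1/71 = 154781/71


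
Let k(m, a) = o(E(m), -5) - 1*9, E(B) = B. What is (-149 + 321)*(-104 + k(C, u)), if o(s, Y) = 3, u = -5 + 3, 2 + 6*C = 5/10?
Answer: -18920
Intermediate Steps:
C = -¼ (C = -⅓ + (5/10)/6 = -⅓ + (5*(⅒))/6 = -⅓ + (⅙)*(½) = -⅓ + 1/12 = -¼ ≈ -0.25000)
u = -2
k(m, a) = -6 (k(m, a) = 3 - 1*9 = 3 - 9 = -6)
(-149 + 321)*(-104 + k(C, u)) = (-149 + 321)*(-104 - 6) = 172*(-110) = -18920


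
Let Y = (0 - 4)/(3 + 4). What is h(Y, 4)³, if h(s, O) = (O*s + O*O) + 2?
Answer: 1331000/343 ≈ 3880.5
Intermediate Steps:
Y = -4/7 ≈ -0.57143
h(s, O) = 2 + O² + O*s (h(s, O) = (O*s + O²) + 2 = (O² + O*s) + 2 = 2 + O² + O*s)
h(Y, 4)³ = (2 + 4² + 4*(-4/7))³ = (2 + 16 - 16/7)³ = (110/7)³ = 1331000/343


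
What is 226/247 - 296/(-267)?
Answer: 133454/65949 ≈ 2.0236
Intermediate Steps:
226/247 - 296/(-267) = 226*(1/247) - 296*(-1/267) = 226/247 + 296/267 = 133454/65949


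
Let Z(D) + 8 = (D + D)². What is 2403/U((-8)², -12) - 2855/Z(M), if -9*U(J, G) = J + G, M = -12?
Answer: -3108149/7384 ≈ -420.93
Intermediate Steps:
Z(D) = -8 + 4*D² (Z(D) = -8 + (D + D)² = -8 + (2*D)² = -8 + 4*D²)
U(J, G) = -G/9 - J/9 (U(J, G) = -(J + G)/9 = -(G + J)/9 = -G/9 - J/9)
2403/U((-8)², -12) - 2855/Z(M) = 2403/(-⅑*(-12) - ⅑*(-8)²) - 2855/(-8 + 4*(-12)²) = 2403/(4/3 - ⅑*64) - 2855/(-8 + 4*144) = 2403/(4/3 - 64/9) - 2855/(-8 + 576) = 2403/(-52/9) - 2855/568 = 2403*(-9/52) - 2855*1/568 = -21627/52 - 2855/568 = -3108149/7384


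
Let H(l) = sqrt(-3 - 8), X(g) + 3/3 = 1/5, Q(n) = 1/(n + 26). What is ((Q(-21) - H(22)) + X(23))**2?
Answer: -266/25 + 6*I*sqrt(11)/5 ≈ -10.64 + 3.9799*I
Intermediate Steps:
Q(n) = 1/(26 + n)
X(g) = -4/5 (X(g) = -1 + 1/5 = -4/5)
H(l) = I*sqrt(11) (H(l) = sqrt(-11) = I*sqrt(11))
((Q(-21) - H(22)) + X(23))**2 = ((1/(26 - 21) - I*sqrt(11)) - 4/5)**2 = ((1/5 - I*sqrt(11)) - 4/5)**2 = (-3/5 - I*sqrt(11))**2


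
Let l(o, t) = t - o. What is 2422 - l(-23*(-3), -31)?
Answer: 2522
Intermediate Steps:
2422 - l(-23*(-3), -31) = 2422 - (-31 - (-23)*(-3)) = 2422 - (-31 - 1*69) = 2422 - (-31 - 69) = 2422 - 1*(-100) = 2422 + 100 = 2522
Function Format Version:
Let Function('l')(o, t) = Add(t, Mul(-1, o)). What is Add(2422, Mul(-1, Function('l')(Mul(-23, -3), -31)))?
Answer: 2522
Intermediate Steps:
Add(2422, Mul(-1, Function('l')(Mul(-23, -3), -31))) = Add(2422, Mul(-1, Add(-31, Mul(-1, Mul(-23, -3))))) = Add(2422, Mul(-1, Add(-31, Mul(-1, 69)))) = Add(2422, Mul(-1, Add(-31, -69))) = Add(2422, Mul(-1, -100)) = Add(2422, 100) = 2522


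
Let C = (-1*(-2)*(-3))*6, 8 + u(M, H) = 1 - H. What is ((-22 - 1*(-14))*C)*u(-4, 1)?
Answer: -2304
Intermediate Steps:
u(M, H) = -7 - H (u(M, H) = -8 + (1 - H) = -7 - H)
C = -36 (C = (2*(-3))*6 = -6*6 = -36)
((-22 - 1*(-14))*C)*u(-4, 1) = ((-22 - 1*(-14))*(-36))*(-7 - 1*1) = ((-22 + 14)*(-36))*(-7 - 1) = -8*(-36)*(-8) = 288*(-8) = -2304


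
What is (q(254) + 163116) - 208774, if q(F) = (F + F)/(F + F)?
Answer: -45657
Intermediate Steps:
q(F) = 1 (q(F) = (2*F)/((2*F)) = (2*F)*(1/(2*F)) = 1)
(q(254) + 163116) - 208774 = (1 + 163116) - 208774 = 163117 - 208774 = -45657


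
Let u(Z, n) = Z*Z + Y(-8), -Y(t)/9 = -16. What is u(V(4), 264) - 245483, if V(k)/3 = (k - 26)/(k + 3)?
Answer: -12017255/49 ≈ -2.4525e+5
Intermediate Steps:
Y(t) = 144 (Y(t) = -9*(-16) = 144)
V(k) = 3*(-26 + k)/(3 + k) (V(k) = 3*((k - 26)/(k + 3)) = 3*((-26 + k)/(3 + k)) = 3*(-26 + k)/(3 + k))
u(Z, n) = 144 + Z**2 (u(Z, n) = Z*Z + 144 = Z**2 + 144 = 144 + Z**2)
u(V(4), 264) - 245483 = (144 + (3*(-26 + 4)/(3 + 4))**2) - 245483 = (144 + (3*(-22)/7)**2) - 245483 = (144 + (3*(1/7)*(-22))**2) - 245483 = (144 + (-66/7)**2) - 245483 = (144 + 4356/49) - 245483 = 11412/49 - 245483 = -12017255/49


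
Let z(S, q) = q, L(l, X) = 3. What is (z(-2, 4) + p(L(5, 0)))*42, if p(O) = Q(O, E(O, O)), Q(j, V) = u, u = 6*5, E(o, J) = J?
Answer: 1428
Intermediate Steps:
u = 30
Q(j, V) = 30
p(O) = 30
(z(-2, 4) + p(L(5, 0)))*42 = (4 + 30)*42 = 34*42 = 1428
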